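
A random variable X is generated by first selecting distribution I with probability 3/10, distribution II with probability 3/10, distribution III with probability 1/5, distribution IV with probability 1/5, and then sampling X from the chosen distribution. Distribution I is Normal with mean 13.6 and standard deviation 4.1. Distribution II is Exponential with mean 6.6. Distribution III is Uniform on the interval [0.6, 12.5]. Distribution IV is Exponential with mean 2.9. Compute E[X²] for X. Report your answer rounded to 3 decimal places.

100.972

For each component E[X²] = Var + (mean)², giving I: 201.77; II: 87.12; III: 54.7033; IV: 16.82.
Overall E[X²] = 0.3·201.77 + 0.3·87.12 + 0.2·54.7033 + 0.2·16.82 = 100.972.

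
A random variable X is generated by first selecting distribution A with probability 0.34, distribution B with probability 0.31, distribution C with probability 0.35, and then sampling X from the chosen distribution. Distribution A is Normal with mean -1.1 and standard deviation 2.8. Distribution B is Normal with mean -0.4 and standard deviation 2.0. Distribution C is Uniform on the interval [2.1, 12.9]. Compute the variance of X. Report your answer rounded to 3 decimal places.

22.932

Per component, A: μ=-1.1, E[X²]=9.05; B: μ=-0.4, E[X²]=4.16; C: μ=7.5, E[X²]=65.97.
E[X] = 0.34·-1.1 + 0.31·-0.4 + 0.35·7.5 = 2.127.
E[X²] = 0.34·9.05 + 0.31·4.16 + 0.35·65.97 = 27.4561.
Var(X) = E[X²] − (E[X])² = 27.4561 − 4.52413 = 22.932.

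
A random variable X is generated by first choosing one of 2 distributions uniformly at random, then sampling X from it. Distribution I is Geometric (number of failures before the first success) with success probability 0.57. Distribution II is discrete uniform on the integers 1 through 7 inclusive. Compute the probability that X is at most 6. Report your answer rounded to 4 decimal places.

0.9272

Conditional on each component, P(X ≤ 6): I: 0.997282; II: 0.857143.
By total probability, P(X ≤ 6) = 0.5·0.997282 + 0.5·0.857143 = 0.927212.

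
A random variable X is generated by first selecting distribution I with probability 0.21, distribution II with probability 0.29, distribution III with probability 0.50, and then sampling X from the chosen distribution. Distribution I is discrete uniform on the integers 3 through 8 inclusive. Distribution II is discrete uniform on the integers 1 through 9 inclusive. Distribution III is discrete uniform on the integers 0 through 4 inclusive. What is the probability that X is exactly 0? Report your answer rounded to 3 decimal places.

0.100

Conditional on each component, P(X = 0): I: 0; II: 0; III: 0.2.
By total probability, P(X = 0) = 0.21·0 + 0.29·0 + 0.5·0.2 = 0.1.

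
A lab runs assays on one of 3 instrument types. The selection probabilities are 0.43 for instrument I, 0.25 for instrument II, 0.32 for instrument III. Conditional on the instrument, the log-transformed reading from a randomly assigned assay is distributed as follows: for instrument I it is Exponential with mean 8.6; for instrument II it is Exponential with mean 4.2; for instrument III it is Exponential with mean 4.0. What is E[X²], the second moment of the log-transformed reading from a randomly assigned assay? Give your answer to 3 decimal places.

For each component E[X²] = Var + (mean)², giving I: 147.92; II: 35.28; III: 32.
Overall E[X²] = 0.43·147.92 + 0.25·35.28 + 0.32·32 = 82.6656.

82.666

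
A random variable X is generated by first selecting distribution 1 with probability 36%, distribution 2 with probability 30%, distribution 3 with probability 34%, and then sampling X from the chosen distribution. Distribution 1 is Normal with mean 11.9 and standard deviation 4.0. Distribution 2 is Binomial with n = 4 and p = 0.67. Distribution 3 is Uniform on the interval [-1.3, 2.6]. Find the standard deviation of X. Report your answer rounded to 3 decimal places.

Per component, 1: μ=11.9, E[X²]=157.61; 2: μ=2.68, E[X²]=8.0668; 3: μ=0.65, E[X²]=1.69.
E[X] = 0.36·11.9 + 0.3·2.68 + 0.34·0.65 = 5.309.
E[X²] = 0.36·157.61 + 0.3·8.0668 + 0.34·1.69 = 59.7342.
Var(X) = E[X²] − (E[X])² = 59.7342 − 28.1855 = 31.5488.
SD(X) = √31.5488 = 5.61683.

5.617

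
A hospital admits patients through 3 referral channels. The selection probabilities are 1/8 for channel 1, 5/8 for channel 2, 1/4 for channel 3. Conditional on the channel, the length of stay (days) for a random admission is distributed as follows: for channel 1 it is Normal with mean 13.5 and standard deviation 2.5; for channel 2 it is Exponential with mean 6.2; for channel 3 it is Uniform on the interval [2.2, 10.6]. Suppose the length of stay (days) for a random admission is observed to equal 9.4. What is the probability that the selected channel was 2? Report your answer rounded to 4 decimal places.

Likelihoods f(9.4 | ·): 1: 0.0415844; 2: 0.0354129; 3: 0.119048.
Posterior ∝ prior × likelihood. Numerator for 2: 0.625·0.0354129 = 0.0221331.
Normalizing constant: 0.125·0.0415844 + 0.625·0.0354129 + 0.25·0.119048 = 0.057093.
P(2 | observation) = 0.0221331 / 0.057093 = 0.387667.

0.3877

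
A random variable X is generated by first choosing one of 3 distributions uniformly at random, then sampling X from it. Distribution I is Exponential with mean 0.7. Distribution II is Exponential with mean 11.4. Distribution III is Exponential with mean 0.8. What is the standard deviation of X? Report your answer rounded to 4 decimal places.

8.3008

Per component, I: μ=0.7, E[X²]=0.98; II: μ=11.4, E[X²]=259.92; III: μ=0.8, E[X²]=1.28.
E[X] = 0.333333·0.7 + 0.333333·11.4 + 0.333333·0.8 = 4.3.
E[X²] = 0.333333·0.98 + 0.333333·259.92 + 0.333333·1.28 = 87.3933.
Var(X) = E[X²] − (E[X])² = 87.3933 − 18.49 = 68.9033.
SD(X) = √68.9033 = 8.3008.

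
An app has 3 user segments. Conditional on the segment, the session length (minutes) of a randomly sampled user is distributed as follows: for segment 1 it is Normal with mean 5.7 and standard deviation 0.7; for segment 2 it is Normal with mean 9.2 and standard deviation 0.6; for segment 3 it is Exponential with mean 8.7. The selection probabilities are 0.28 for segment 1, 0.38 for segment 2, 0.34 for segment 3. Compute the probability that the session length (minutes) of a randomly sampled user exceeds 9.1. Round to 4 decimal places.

Conditional on each segment, P(X > 9.1): 1: 5.95458e-07; 2: 0.566184; 3: 0.351348.
By total probability, P(X > 9.1) = 0.28·5.95458e-07 + 0.38·0.566184 + 0.34·0.351348 = 0.334608.

0.3346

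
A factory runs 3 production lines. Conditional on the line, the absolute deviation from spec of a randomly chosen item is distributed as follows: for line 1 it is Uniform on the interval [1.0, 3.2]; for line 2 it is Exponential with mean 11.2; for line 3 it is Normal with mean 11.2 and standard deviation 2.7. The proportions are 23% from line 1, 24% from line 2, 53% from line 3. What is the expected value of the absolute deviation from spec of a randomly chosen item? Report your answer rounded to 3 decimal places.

9.107

Component means — 1: 2.1; 2: 11.2; 3: 11.2.
E[X] = 0.23·2.1 + 0.24·11.2 + 0.53·11.2 = 9.107.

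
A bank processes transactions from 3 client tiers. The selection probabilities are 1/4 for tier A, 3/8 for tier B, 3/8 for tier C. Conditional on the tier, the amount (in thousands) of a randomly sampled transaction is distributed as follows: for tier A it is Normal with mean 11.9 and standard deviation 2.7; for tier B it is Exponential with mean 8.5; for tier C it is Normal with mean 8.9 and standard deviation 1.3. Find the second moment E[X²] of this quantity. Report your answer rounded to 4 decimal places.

121.7500

For each component E[X²] = Var + (mean)², giving A: 148.9; B: 144.5; C: 80.9.
Overall E[X²] = 0.25·148.9 + 0.375·144.5 + 0.375·80.9 = 121.75.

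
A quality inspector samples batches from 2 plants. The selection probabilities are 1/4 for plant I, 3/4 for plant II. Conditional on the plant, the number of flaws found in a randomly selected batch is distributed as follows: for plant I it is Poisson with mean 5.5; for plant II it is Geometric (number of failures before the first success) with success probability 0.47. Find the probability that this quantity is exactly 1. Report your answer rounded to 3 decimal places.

0.192

Conditional on each plant, P(X = 1): I: 0.0224772; II: 0.2491.
By total probability, P(X = 1) = 0.25·0.0224772 + 0.75·0.2491 = 0.192444.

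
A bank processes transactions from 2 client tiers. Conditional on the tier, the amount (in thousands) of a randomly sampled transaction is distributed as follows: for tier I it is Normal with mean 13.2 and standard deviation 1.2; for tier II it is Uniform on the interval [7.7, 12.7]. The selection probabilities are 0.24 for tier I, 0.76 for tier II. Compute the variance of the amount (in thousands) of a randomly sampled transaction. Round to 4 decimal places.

3.5705

Per component, I: μ=13.2, E[X²]=175.68; II: μ=10.2, E[X²]=106.123.
E[X] = 0.24·13.2 + 0.76·10.2 = 10.92.
E[X²] = 0.24·175.68 + 0.76·106.123 = 122.817.
Var(X) = E[X²] − (E[X])² = 122.817 − 119.246 = 3.57053.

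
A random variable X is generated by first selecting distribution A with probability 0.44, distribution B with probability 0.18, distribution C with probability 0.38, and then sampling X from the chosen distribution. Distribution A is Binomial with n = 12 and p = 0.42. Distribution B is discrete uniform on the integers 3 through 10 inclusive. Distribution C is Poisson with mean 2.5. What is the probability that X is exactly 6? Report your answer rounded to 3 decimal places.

0.118

Conditional on each component, P(X = 6): A: 0.193079; B: 0.125; C: 0.0278337.
By total probability, P(X = 6) = 0.44·0.193079 + 0.18·0.125 + 0.38·0.0278337 = 0.118032.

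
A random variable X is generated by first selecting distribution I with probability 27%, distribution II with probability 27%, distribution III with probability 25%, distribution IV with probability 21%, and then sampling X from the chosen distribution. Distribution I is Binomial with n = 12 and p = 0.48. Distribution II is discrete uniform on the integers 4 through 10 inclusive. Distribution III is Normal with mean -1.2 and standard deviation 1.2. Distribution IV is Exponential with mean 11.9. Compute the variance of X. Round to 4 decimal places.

Per component, I: μ=5.76, E[X²]=36.1728; II: μ=7, E[X²]=53; III: μ=-1.2, E[X²]=2.88; IV: μ=11.9, E[X²]=283.22.
E[X] = 0.27·5.76 + 0.27·7 + 0.25·-1.2 + 0.21·11.9 = 5.6442.
E[X²] = 0.27·36.1728 + 0.27·53 + 0.25·2.88 + 0.21·283.22 = 84.2729.
Var(X) = E[X²] − (E[X])² = 84.2729 − 31.857 = 52.4159.

52.4159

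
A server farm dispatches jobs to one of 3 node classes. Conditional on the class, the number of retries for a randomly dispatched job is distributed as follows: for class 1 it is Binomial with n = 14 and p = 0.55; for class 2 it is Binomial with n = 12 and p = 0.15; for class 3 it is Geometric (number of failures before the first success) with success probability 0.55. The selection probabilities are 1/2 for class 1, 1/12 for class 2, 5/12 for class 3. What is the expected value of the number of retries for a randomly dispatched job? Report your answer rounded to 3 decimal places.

Component means — 1: 7.7; 2: 1.8; 3: 0.818182.
E[X] = 0.5·7.7 + 0.0833333·1.8 + 0.416667·0.818182 = 4.34091.

4.341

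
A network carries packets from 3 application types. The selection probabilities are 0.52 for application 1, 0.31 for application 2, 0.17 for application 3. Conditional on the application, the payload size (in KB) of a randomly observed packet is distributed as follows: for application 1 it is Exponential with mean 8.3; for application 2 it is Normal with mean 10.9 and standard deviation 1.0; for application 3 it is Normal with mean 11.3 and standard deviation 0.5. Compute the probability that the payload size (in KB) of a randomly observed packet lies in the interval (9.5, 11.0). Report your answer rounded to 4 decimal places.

0.2163

Conditional on each application, P(9.5 < X < 11.0): 1: 0.0526352; 2: 0.459071; 3: 0.274094.
By total probability, P(9.5 < X < 11.0) = 0.52·0.0526352 + 0.31·0.459071 + 0.17·0.274094 = 0.216278.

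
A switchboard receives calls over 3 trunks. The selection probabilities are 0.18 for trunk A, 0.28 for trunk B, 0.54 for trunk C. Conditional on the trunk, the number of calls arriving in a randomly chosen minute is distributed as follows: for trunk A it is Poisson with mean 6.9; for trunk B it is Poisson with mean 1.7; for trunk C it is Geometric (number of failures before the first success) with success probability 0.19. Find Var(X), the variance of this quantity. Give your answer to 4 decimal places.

Per component, A: μ=6.9, E[X²]=54.51; B: μ=1.7, E[X²]=4.59; C: μ=4.26316, E[X²]=40.6122.
E[X] = 0.18·6.9 + 0.28·1.7 + 0.54·4.26316 = 4.02011.
E[X²] = 0.18·54.51 + 0.28·4.59 + 0.54·40.6122 = 33.0276.
Var(X) = E[X²] − (E[X])² = 33.0276 − 16.1612 = 16.8663.

16.8663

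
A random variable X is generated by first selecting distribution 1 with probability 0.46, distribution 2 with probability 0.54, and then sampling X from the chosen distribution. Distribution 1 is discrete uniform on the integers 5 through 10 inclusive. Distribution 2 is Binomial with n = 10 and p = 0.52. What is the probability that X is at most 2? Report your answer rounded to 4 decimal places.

0.0227

Conditional on each component, P(X ≤ 2): 1: 0; 2: 0.0419713.
By total probability, P(X ≤ 2) = 0.46·0 + 0.54·0.0419713 = 0.0226645.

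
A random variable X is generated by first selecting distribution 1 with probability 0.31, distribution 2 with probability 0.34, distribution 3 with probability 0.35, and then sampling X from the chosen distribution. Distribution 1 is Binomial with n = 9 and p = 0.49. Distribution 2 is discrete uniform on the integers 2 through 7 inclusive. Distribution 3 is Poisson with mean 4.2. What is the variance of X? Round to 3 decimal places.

3.175

Per component, 1: μ=4.41, E[X²]=21.6972; 2: μ=4.5, E[X²]=23.1667; 3: μ=4.2, E[X²]=21.84.
E[X] = 0.31·4.41 + 0.34·4.5 + 0.35·4.2 = 4.3671.
E[X²] = 0.31·21.6972 + 0.34·23.1667 + 0.35·21.84 = 22.2468.
Var(X) = E[X²] − (E[X])² = 22.2468 − 19.0716 = 3.17524.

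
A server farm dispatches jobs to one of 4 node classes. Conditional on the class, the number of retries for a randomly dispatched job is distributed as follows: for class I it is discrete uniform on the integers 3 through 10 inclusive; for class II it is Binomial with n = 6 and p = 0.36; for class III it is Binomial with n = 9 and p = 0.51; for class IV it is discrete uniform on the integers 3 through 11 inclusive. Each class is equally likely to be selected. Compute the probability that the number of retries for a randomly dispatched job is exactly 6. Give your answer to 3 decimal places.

0.103

Conditional on each class, P(X = 6): I: 0.125; II: 0.00217678; III: 0.173896; IV: 0.111111.
By total probability, P(X = 6) = 0.25·0.125 + 0.25·0.00217678 + 0.25·0.173896 + 0.25·0.111111 = 0.103046.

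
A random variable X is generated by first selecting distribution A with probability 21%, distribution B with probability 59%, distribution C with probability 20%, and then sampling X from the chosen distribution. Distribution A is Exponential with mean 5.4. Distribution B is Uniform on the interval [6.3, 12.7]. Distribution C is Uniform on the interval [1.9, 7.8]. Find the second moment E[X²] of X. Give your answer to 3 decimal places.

72.793

For each component E[X²] = Var + (mean)², giving A: 58.32; B: 93.6633; C: 26.4233.
Overall E[X²] = 0.21·58.32 + 0.59·93.6633 + 0.2·26.4233 = 72.7932.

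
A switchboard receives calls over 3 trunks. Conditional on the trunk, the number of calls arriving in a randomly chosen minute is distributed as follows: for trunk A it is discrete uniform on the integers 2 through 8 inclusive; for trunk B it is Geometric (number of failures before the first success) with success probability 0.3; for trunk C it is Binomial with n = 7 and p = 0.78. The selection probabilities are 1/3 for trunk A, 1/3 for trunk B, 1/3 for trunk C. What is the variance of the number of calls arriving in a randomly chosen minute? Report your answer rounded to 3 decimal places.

6.226

Per component, A: μ=5, E[X²]=29; B: μ=2.33333, E[X²]=13.2222; C: μ=5.46, E[X²]=31.0128.
E[X] = 0.333333·5 + 0.333333·2.33333 + 0.333333·5.46 = 4.26444.
E[X²] = 0.333333·29 + 0.333333·13.2222 + 0.333333·31.0128 = 24.4117.
Var(X) = E[X²] − (E[X])² = 24.4117 − 18.1855 = 6.22619.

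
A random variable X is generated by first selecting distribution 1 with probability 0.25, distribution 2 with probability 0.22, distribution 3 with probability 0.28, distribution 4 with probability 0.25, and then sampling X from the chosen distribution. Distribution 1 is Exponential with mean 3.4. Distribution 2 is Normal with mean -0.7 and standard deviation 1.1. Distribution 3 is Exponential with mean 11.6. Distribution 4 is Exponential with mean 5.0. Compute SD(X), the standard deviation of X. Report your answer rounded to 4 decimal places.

Per component, 1: μ=3.4, E[X²]=23.12; 2: μ=-0.7, E[X²]=1.7; 3: μ=11.6, E[X²]=269.12; 4: μ=5, E[X²]=50.
E[X] = 0.25·3.4 + 0.22·-0.7 + 0.28·11.6 + 0.25·5 = 5.194.
E[X²] = 0.25·23.12 + 0.22·1.7 + 0.28·269.12 + 0.25·50 = 94.0076.
Var(X) = E[X²] − (E[X])² = 94.0076 − 26.9776 = 67.03.
SD(X) = √67.03 = 8.18718.

8.1872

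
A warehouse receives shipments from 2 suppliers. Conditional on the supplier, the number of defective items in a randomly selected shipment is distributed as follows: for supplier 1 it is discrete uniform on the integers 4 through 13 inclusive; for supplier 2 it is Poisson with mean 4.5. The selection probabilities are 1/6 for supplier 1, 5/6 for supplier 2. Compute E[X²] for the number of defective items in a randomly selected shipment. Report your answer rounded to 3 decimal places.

34.042

For each component E[X²] = Var + (mean)², giving 1: 80.5; 2: 24.75.
Overall E[X²] = 0.166667·80.5 + 0.833333·24.75 = 34.0417.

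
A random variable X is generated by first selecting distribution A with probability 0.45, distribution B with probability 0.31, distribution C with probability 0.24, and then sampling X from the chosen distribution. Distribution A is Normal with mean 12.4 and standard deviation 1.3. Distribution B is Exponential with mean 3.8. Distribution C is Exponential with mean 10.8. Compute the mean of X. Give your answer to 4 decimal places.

9.3500

Component means — A: 12.4; B: 3.8; C: 10.8.
E[X] = 0.45·12.4 + 0.31·3.8 + 0.24·10.8 = 9.35.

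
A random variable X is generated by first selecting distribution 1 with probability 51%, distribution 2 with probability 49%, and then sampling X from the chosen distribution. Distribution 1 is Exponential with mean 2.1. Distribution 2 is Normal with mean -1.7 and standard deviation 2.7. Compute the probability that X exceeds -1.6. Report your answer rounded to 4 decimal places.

Conditional on each component, P(X > -1.6): 1: 1; 2: 0.485228.
By total probability, P(X > -1.6) = 0.51·1 + 0.49·0.485228 = 0.747762.

0.7478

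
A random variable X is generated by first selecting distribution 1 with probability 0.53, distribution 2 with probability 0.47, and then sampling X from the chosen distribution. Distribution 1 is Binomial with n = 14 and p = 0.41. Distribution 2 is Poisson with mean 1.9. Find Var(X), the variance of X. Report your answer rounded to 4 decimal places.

Per component, 1: μ=5.74, E[X²]=36.3342; 2: μ=1.9, E[X²]=5.51.
E[X] = 0.53·5.74 + 0.47·1.9 = 3.9352.
E[X²] = 0.53·36.3342 + 0.47·5.51 = 21.8468.
Var(X) = E[X²] − (E[X])² = 21.8468 − 15.4858 = 6.36103.

6.3610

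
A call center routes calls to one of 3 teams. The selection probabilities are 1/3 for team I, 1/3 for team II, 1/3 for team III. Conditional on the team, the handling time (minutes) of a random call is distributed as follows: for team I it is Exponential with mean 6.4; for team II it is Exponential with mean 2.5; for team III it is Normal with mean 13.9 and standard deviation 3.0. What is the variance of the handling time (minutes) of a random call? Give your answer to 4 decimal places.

Per component, I: μ=6.4, E[X²]=81.92; II: μ=2.5, E[X²]=12.5; III: μ=13.9, E[X²]=202.21.
E[X] = 0.333333·6.4 + 0.333333·2.5 + 0.333333·13.9 = 7.6.
E[X²] = 0.333333·81.92 + 0.333333·12.5 + 0.333333·202.21 = 98.8767.
Var(X) = E[X²] − (E[X])² = 98.8767 − 57.76 = 41.1167.

41.1167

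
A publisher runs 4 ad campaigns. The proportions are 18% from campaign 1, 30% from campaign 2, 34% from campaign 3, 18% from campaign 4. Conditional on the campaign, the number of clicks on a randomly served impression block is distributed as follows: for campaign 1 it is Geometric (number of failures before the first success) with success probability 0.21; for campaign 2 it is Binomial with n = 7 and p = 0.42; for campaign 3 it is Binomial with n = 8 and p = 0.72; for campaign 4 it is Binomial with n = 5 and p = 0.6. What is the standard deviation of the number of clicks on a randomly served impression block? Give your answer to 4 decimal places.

Per component, 1: μ=3.7619, E[X²]=32.0658; 2: μ=2.94, E[X²]=10.3488; 3: μ=5.76, E[X²]=34.7904; 4: μ=3, E[X²]=10.2.
E[X] = 0.18·3.7619 + 0.3·2.94 + 0.34·5.76 + 0.18·3 = 4.05754.
E[X²] = 0.18·32.0658 + 0.3·10.3488 + 0.34·34.7904 + 0.18·10.2 = 22.5412.
Var(X) = E[X²] − (E[X])² = 22.5412 − 16.4637 = 6.07756.
SD(X) = √6.07756 = 2.46527.

2.4653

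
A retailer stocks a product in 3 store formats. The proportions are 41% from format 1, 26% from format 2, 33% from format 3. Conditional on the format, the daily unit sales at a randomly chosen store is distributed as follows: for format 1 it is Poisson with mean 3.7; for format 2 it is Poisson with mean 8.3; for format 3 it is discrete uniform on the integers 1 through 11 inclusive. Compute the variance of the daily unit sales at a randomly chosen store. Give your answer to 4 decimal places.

Per component, 1: μ=3.7, E[X²]=17.39; 2: μ=8.3, E[X²]=77.19; 3: μ=6, E[X²]=46.
E[X] = 0.41·3.7 + 0.26·8.3 + 0.33·6 = 5.655.
E[X²] = 0.41·17.39 + 0.26·77.19 + 0.33·46 = 42.3793.
Var(X) = E[X²] − (E[X])² = 42.3793 − 31.979 = 10.4003.

10.4003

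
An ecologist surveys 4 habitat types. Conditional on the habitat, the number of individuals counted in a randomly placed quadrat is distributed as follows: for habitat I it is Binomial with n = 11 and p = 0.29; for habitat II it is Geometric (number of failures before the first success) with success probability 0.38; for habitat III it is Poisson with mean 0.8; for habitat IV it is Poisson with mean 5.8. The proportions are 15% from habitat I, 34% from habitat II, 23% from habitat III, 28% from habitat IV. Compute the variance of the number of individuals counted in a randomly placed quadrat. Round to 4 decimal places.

7.5329

Per component, I: μ=3.19, E[X²]=12.441; II: μ=1.63158, E[X²]=6.95568; III: μ=0.8, E[X²]=1.44; IV: μ=5.8, E[X²]=39.44.
E[X] = 0.15·3.19 + 0.34·1.63158 + 0.23·0.8 + 0.28·5.8 = 2.84124.
E[X²] = 0.15·12.441 + 0.34·6.95568 + 0.23·1.44 + 0.28·39.44 = 15.6055.
Var(X) = E[X²] − (E[X])² = 15.6055 − 8.07263 = 7.53285.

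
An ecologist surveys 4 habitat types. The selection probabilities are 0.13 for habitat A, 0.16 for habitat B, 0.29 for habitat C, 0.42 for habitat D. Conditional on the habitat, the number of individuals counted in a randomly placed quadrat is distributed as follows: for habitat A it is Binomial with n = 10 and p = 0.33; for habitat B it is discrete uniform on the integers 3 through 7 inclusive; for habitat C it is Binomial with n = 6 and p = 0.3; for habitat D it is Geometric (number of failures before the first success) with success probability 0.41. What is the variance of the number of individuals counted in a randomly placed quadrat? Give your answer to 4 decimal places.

4.1241

Per component, A: μ=3.3, E[X²]=13.101; B: μ=5, E[X²]=27; C: μ=1.8, E[X²]=4.5; D: μ=1.43902, E[X²]=5.58061.
E[X] = 0.13·3.3 + 0.16·5 + 0.29·1.8 + 0.42·1.43902 = 2.35539.
E[X²] = 0.13·13.101 + 0.16·27 + 0.29·4.5 + 0.42·5.58061 = 9.67198.
Var(X) = E[X²] − (E[X])² = 9.67198 − 5.54786 = 4.12412.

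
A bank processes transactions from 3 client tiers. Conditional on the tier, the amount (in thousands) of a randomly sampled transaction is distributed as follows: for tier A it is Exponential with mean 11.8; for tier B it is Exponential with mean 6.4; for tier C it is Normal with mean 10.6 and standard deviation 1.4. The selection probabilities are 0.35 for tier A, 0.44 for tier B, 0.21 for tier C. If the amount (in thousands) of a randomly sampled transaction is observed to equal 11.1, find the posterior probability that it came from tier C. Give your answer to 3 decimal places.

0.703

Likelihoods f(11.1 | ·): A: 0.0330816; B: 0.0275798; C: 0.267353.
Posterior ∝ prior × likelihood. Numerator for C: 0.21·0.267353 = 0.0561441.
Normalizing constant: 0.35·0.0330816 + 0.44·0.0275798 + 0.21·0.267353 = 0.0798577.
P(C | observation) = 0.0561441 / 0.0798577 = 0.703051.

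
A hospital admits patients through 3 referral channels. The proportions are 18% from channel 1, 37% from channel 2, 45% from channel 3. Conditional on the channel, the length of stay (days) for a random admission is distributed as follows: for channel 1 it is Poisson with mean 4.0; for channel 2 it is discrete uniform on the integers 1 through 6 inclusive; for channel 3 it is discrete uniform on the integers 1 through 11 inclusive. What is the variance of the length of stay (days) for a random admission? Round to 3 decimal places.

7.680

Per component, 1: μ=4, E[X²]=20; 2: μ=3.5, E[X²]=15.1667; 3: μ=6, E[X²]=46.
E[X] = 0.18·4 + 0.37·3.5 + 0.45·6 = 4.715.
E[X²] = 0.18·20 + 0.37·15.1667 + 0.45·46 = 29.9117.
Var(X) = E[X²] − (E[X])² = 29.9117 − 22.2312 = 7.68044.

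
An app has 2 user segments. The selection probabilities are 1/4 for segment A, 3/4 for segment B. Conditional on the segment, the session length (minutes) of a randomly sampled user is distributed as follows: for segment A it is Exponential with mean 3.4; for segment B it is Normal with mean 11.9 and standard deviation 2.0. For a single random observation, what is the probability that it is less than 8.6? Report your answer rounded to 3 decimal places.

0.267

Conditional on each segment, P(X < 8.6): A: 0.920294; B: 0.0494715.
By total probability, P(X < 8.6) = 0.25·0.920294 + 0.75·0.0494715 = 0.267177.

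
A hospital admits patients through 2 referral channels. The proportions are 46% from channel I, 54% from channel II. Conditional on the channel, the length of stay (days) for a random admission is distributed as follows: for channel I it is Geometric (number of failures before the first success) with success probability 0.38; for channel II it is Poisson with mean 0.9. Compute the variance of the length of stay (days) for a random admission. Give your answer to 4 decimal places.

Per component, I: μ=1.63158, E[X²]=6.95568; II: μ=0.9, E[X²]=1.71.
E[X] = 0.46·1.63158 + 0.54·0.9 = 1.23653.
E[X²] = 0.46·6.95568 + 0.54·1.71 = 4.12301.
Var(X) = E[X²] − (E[X])² = 4.12301 − 1.529 = 2.59401.

2.5940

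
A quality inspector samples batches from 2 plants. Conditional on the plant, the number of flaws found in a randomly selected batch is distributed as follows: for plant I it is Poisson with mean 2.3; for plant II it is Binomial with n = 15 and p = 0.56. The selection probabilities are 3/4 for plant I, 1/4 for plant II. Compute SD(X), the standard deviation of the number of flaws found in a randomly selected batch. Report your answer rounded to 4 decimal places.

3.1026

Per component, I: μ=2.3, E[X²]=7.59; II: μ=8.4, E[X²]=74.256.
E[X] = 0.75·2.3 + 0.25·8.4 = 3.825.
E[X²] = 0.75·7.59 + 0.25·74.256 = 24.2565.
Var(X) = E[X²] − (E[X])² = 24.2565 − 14.6306 = 9.62587.
SD(X) = √9.62587 = 3.10256.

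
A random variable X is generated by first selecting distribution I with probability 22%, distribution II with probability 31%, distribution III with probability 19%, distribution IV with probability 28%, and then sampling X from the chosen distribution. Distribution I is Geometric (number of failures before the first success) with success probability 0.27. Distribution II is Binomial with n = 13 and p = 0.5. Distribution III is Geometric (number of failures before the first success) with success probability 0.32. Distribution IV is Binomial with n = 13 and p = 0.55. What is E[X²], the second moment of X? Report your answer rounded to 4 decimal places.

For each component E[X²] = Var + (mean)², giving I: 17.3237; II: 45.5; III: 11.1562; IV: 54.34.
Overall E[X²] = 0.22·17.3237 + 0.31·45.5 + 0.19·11.1562 + 0.28·54.34 = 35.2511.

35.2511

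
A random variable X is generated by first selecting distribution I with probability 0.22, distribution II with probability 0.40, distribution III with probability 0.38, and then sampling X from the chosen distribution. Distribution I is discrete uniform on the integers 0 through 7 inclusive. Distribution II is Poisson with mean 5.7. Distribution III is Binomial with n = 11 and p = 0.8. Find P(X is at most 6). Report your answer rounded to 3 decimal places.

0.473

Conditional on each component, P(X ≤ 6): I: 0.875; II: 0.654366; III: 0.0504096.
By total probability, P(X ≤ 6) = 0.22·0.875 + 0.4·0.654366 + 0.38·0.0504096 = 0.473402.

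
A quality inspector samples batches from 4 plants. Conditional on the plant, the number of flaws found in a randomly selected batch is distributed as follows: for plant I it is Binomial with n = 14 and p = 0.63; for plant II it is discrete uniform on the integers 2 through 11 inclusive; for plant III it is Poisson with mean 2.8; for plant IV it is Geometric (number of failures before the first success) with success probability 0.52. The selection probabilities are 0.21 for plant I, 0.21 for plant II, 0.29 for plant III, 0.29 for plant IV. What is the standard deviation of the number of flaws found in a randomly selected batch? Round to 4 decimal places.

3.6071

Per component, I: μ=8.82, E[X²]=81.0558; II: μ=6.5, E[X²]=50.5; III: μ=2.8, E[X²]=10.64; IV: μ=0.923077, E[X²]=2.62722.
E[X] = 0.21·8.82 + 0.21·6.5 + 0.29·2.8 + 0.29·0.923077 = 4.29689.
E[X²] = 0.21·81.0558 + 0.21·50.5 + 0.29·10.64 + 0.29·2.62722 = 31.4742.
Var(X) = E[X²] − (E[X])² = 31.4742 − 18.4633 = 13.0109.
SD(X) = √13.0109 = 3.60707.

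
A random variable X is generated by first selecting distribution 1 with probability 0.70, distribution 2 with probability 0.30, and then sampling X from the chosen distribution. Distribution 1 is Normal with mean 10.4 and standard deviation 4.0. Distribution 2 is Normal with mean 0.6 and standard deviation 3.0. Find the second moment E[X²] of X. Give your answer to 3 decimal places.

89.720

For each component E[X²] = Var + (mean)², giving 1: 124.16; 2: 9.36.
Overall E[X²] = 0.7·124.16 + 0.3·9.36 = 89.72.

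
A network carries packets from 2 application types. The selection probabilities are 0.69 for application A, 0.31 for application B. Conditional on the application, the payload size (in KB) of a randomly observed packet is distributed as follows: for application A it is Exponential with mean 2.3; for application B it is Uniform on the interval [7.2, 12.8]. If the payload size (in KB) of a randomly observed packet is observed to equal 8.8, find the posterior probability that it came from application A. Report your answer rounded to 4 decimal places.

0.1056

Likelihoods f(8.8 | ·): A: 0.00947597; B: 0.178571.
Posterior ∝ prior × likelihood. Numerator for A: 0.69·0.00947597 = 0.00653842.
Normalizing constant: 0.69·0.00947597 + 0.31·0.178571 = 0.0618956.
P(A | observation) = 0.00653842 / 0.0618956 = 0.105636.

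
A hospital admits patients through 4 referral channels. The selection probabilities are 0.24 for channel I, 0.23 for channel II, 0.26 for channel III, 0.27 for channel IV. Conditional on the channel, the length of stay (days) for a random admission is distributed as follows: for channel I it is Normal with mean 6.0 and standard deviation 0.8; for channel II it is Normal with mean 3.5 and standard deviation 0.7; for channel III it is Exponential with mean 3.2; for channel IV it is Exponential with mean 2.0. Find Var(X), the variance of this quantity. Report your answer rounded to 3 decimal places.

6.126

Per component, I: μ=6, E[X²]=36.64; II: μ=3.5, E[X²]=12.74; III: μ=3.2, E[X²]=20.48; IV: μ=2, E[X²]=8.
E[X] = 0.24·6 + 0.23·3.5 + 0.26·3.2 + 0.27·2 = 3.617.
E[X²] = 0.24·36.64 + 0.23·12.74 + 0.26·20.48 + 0.27·8 = 19.2086.
Var(X) = E[X²] − (E[X])² = 19.2086 − 13.0827 = 6.12591.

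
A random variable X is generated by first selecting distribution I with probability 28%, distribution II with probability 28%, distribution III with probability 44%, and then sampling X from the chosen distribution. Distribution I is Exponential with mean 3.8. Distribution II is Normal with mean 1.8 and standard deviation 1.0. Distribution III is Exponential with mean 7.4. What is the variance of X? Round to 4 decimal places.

Per component, I: μ=3.8, E[X²]=28.88; II: μ=1.8, E[X²]=4.24; III: μ=7.4, E[X²]=109.52.
E[X] = 0.28·3.8 + 0.28·1.8 + 0.44·7.4 = 4.824.
E[X²] = 0.28·28.88 + 0.28·4.24 + 0.44·109.52 = 57.4624.
Var(X) = E[X²] − (E[X])² = 57.4624 − 23.271 = 34.1914.

34.1914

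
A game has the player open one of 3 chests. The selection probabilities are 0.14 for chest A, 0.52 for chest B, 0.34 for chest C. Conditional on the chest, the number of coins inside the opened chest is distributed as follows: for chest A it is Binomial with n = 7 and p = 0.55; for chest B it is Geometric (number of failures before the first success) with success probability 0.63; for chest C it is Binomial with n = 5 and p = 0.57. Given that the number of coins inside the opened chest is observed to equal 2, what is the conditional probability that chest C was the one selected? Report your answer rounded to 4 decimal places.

Likelihoods P(X=2 | ·): A: 0.117221; B: 0.086247; C: 0.258318.
Posterior ∝ prior × likelihood. Numerator for C: 0.34·0.258318 = 0.0878282.
Normalizing constant: 0.14·0.117221 + 0.52·0.086247 + 0.34·0.258318 = 0.149088.
P(C | observation) = 0.0878282 / 0.149088 = 0.589104.

0.5891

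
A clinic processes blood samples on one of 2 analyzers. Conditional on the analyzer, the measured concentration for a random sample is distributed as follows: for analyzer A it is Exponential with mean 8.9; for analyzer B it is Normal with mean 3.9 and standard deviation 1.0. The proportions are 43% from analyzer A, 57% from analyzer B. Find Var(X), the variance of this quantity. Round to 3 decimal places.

Per component, A: μ=8.9, E[X²]=158.42; B: μ=3.9, E[X²]=16.21.
E[X] = 0.43·8.9 + 0.57·3.9 = 6.05.
E[X²] = 0.43·158.42 + 0.57·16.21 = 77.3603.
Var(X) = E[X²] − (E[X])² = 77.3603 − 36.6025 = 40.7578.

40.758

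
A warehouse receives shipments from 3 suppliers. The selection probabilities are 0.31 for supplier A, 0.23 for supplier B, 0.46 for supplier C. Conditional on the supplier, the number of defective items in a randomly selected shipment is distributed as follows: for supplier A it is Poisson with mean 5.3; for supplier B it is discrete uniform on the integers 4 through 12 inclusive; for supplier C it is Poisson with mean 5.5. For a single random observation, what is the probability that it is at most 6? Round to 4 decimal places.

0.6146

Conditional on each supplier, P(X ≤ 6): A: 0.717134; B: 0.333333; C: 0.686036.
By total probability, P(X ≤ 6) = 0.31·0.717134 + 0.23·0.333333 + 0.46·0.686036 = 0.614555.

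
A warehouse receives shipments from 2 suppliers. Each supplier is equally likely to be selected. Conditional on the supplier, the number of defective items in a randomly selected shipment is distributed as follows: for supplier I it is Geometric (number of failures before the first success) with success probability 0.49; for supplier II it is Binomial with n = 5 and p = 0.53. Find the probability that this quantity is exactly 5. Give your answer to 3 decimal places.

0.029

Conditional on each supplier, P(X = 5): I: 0.0169062; II: 0.0418195.
By total probability, P(X = 5) = 0.5·0.0169062 + 0.5·0.0418195 = 0.0293629.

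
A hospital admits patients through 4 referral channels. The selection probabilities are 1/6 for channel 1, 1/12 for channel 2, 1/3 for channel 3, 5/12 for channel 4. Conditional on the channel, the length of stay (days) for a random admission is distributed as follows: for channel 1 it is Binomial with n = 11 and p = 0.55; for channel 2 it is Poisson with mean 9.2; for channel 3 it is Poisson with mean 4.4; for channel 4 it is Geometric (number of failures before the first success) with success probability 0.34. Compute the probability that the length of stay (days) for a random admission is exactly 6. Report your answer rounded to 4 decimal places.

Conditional on each channel, P(X = 6): 1: 0.235983; 2: 0.0850913; 3: 0.123734; 4: 0.0281023.
By total probability, P(X = 6) = 0.166667·0.235983 + 0.0833333·0.0850913 + 0.333333·0.123734 + 0.416667·0.0281023 = 0.0993753.

0.0994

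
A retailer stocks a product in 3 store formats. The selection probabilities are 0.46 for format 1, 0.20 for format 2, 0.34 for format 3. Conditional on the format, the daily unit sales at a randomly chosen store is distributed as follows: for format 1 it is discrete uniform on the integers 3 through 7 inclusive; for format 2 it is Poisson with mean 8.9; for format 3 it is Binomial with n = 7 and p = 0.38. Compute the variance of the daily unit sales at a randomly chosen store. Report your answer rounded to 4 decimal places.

Per component, 1: μ=5, E[X²]=27; 2: μ=8.9, E[X²]=88.11; 3: μ=2.66, E[X²]=8.7248.
E[X] = 0.46·5 + 0.2·8.9 + 0.34·2.66 = 4.9844.
E[X²] = 0.46·27 + 0.2·88.11 + 0.34·8.7248 = 33.0084.
Var(X) = E[X²] − (E[X])² = 33.0084 − 24.8442 = 8.16419.

8.1642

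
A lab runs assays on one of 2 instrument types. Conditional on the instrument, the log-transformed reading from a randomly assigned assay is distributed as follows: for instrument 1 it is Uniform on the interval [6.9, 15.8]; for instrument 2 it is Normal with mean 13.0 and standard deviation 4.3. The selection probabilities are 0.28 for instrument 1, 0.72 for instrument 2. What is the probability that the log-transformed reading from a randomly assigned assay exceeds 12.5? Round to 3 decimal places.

Conditional on each instrument, P(X > 12.5): 1: 0.370787; 2: 0.546284.
By total probability, P(X > 12.5) = 0.28·0.370787 + 0.72·0.546284 = 0.497145.

0.497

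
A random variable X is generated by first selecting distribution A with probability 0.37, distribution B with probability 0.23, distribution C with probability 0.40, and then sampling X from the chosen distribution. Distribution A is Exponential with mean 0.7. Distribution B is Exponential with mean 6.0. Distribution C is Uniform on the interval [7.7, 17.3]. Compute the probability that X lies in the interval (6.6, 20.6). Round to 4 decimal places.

Conditional on each component, P(6.6 < X < 20.6): A: 8.0394e-05; B: 0.300592; C: 1.
By total probability, P(6.6 < X < 20.6) = 0.37·8.0394e-05 + 0.23·0.300592 + 0.4·1 = 0.469166.

0.4692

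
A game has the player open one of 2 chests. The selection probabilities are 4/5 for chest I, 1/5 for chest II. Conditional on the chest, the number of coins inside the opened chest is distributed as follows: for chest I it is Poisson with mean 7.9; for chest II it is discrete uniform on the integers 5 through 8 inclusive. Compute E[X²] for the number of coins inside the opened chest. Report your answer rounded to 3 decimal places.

For each component E[X²] = Var + (mean)², giving I: 70.31; II: 43.5.
Overall E[X²] = 0.8·70.31 + 0.2·43.5 = 64.948.

64.948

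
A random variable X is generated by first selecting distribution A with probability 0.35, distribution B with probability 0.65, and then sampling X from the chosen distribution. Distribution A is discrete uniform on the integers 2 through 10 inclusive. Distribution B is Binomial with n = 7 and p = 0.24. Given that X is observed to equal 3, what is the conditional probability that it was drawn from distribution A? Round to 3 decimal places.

0.270

Likelihoods P(X=3 | ·): A: 0.111111; B: 0.16142.
Posterior ∝ prior × likelihood. Numerator for A: 0.35·0.111111 = 0.0388889.
Normalizing constant: 0.35·0.111111 + 0.65·0.16142 = 0.143812.
P(A | observation) = 0.0388889 / 0.143812 = 0.270416.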